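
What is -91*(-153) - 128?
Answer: 13795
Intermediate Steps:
-91*(-153) - 128 = 13923 - 128 = 13795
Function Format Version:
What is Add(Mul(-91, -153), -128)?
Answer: 13795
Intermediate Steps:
Add(Mul(-91, -153), -128) = Add(13923, -128) = 13795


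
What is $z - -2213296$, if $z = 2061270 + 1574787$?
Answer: $5849353$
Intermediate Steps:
$z = 3636057$
$z - -2213296 = 3636057 - -2213296 = 3636057 + 2213296 = 5849353$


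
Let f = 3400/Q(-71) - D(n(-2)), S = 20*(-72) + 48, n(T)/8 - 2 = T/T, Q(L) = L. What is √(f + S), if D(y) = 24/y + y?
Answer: I*√7384497/71 ≈ 38.274*I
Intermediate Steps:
n(T) = 24 (n(T) = 16 + 8*(T/T) = 16 + 8*1 = 16 + 8 = 24)
S = -1392 (S = -1440 + 48 = -1392)
D(y) = y + 24/y
f = -5175/71 (f = 3400/(-71) - (24 + 24/24) = 3400*(-1/71) - (24 + 24*(1/24)) = -3400/71 - (24 + 1) = -3400/71 - 1*25 = -3400/71 - 25 = -5175/71 ≈ -72.887)
√(f + S) = √(-5175/71 - 1392) = √(-104007/71) = I*√7384497/71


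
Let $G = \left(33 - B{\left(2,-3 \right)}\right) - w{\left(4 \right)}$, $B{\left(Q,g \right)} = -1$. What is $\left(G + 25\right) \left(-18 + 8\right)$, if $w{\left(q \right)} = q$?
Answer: $-550$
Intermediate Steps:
$G = 30$ ($G = \left(33 - -1\right) - 4 = \left(33 + 1\right) - 4 = 34 - 4 = 30$)
$\left(G + 25\right) \left(-18 + 8\right) = \left(30 + 25\right) \left(-18 + 8\right) = 55 \left(-10\right) = -550$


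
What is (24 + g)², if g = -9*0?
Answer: 576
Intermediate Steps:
g = 0
(24 + g)² = (24 + 0)² = 24² = 576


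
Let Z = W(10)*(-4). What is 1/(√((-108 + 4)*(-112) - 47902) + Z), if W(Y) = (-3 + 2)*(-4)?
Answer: -8/18255 - I*√36254/36510 ≈ -0.00043824 - 0.0052151*I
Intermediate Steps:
W(Y) = 4 (W(Y) = -1*(-4) = 4)
Z = -16 (Z = 4*(-4) = -16)
1/(√((-108 + 4)*(-112) - 47902) + Z) = 1/(√((-108 + 4)*(-112) - 47902) - 16) = 1/(√(-104*(-112) - 47902) - 16) = 1/(√(11648 - 47902) - 16) = 1/(√(-36254) - 16) = 1/(I*√36254 - 16) = 1/(-16 + I*√36254)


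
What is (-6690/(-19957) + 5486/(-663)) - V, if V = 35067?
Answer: -35699518733/1017807 ≈ -35075.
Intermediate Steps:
(-6690/(-19957) + 5486/(-663)) - V = (-6690/(-19957) + 5486/(-663)) - 1*35067 = (-6690*(-1/19957) + 5486*(-1/663)) - 35067 = (6690/19957 - 422/51) - 35067 = -8080664/1017807 - 35067 = -35699518733/1017807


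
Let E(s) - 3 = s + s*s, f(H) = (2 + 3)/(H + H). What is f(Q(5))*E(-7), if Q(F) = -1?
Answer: -225/2 ≈ -112.50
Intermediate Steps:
f(H) = 5/(2*H) (f(H) = 5/((2*H)) = 5*(1/(2*H)) = 5/(2*H))
E(s) = 3 + s + s² (E(s) = 3 + (s + s*s) = 3 + (s + s²) = 3 + s + s²)
f(Q(5))*E(-7) = ((5/2)/(-1))*(3 - 7 + (-7)²) = ((5/2)*(-1))*(3 - 7 + 49) = -5/2*45 = -225/2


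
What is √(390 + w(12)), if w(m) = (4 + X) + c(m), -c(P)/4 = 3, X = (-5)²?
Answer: √407 ≈ 20.174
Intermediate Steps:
X = 25
c(P) = -12 (c(P) = -4*3 = -12)
w(m) = 17 (w(m) = (4 + 25) - 12 = 29 - 12 = 17)
√(390 + w(12)) = √(390 + 17) = √407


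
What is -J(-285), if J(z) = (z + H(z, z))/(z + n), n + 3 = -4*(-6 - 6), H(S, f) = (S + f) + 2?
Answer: -853/240 ≈ -3.5542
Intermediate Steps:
H(S, f) = 2 + S + f
n = 45 (n = -3 - 4*(-6 - 6) = -3 - 4*(-12) = -3 + 48 = 45)
J(z) = (2 + 3*z)/(45 + z) (J(z) = (z + (2 + z + z))/(z + 45) = (z + (2 + 2*z))/(45 + z) = (2 + 3*z)/(45 + z))
-J(-285) = -(2 + 3*(-285))/(45 - 285) = -(2 - 855)/(-240) = -(-1)*(-853)/240 = -1*853/240 = -853/240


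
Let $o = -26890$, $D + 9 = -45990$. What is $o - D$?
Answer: $19109$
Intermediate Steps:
$D = -45999$ ($D = -9 - 45990 = -45999$)
$o - D = -26890 - -45999 = -26890 + 45999 = 19109$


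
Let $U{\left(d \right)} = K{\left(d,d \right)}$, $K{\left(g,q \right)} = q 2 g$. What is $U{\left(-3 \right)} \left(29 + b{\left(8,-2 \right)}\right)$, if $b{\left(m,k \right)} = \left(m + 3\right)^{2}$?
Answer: $2700$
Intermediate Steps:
$K{\left(g,q \right)} = 2 g q$ ($K{\left(g,q \right)} = 2 q g = 2 g q$)
$U{\left(d \right)} = 2 d^{2}$ ($U{\left(d \right)} = 2 d d = 2 d^{2}$)
$b{\left(m,k \right)} = \left(3 + m\right)^{2}$
$U{\left(-3 \right)} \left(29 + b{\left(8,-2 \right)}\right) = 2 \left(-3\right)^{2} \left(29 + \left(3 + 8\right)^{2}\right) = 2 \cdot 9 \left(29 + 11^{2}\right) = 18 \left(29 + 121\right) = 18 \cdot 150 = 2700$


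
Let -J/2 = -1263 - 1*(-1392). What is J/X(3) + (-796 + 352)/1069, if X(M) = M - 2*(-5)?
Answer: -281574/13897 ≈ -20.262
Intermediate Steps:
X(M) = 10 + M (X(M) = M + 10 = 10 + M)
J = -258 (J = -2*(-1263 - 1*(-1392)) = -2*(-1263 + 1392) = -2*129 = -258)
J/X(3) + (-796 + 352)/1069 = -258/(10 + 3) + (-796 + 352)/1069 = -258/13 - 444*1/1069 = -258*1/13 - 444/1069 = -258/13 - 444/1069 = -281574/13897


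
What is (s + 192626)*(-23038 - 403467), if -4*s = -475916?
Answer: -132901090525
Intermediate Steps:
s = 118979 (s = -¼*(-475916) = 118979)
(s + 192626)*(-23038 - 403467) = (118979 + 192626)*(-23038 - 403467) = 311605*(-426505) = -132901090525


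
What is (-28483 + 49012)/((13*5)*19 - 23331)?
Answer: -20529/22096 ≈ -0.92908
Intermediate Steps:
(-28483 + 49012)/((13*5)*19 - 23331) = 20529/(65*19 - 23331) = 20529/(1235 - 23331) = 20529/(-22096) = 20529*(-1/22096) = -20529/22096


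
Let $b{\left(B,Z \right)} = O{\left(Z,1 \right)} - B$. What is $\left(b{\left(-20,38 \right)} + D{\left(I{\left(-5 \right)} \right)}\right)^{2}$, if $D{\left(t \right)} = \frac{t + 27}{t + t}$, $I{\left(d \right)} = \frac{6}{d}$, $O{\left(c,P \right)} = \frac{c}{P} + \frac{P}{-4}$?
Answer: $2209$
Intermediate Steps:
$O{\left(c,P \right)} = - \frac{P}{4} + \frac{c}{P}$ ($O{\left(c,P \right)} = \frac{c}{P} + P \left(- \frac{1}{4}\right) = \frac{c}{P} - \frac{P}{4} = - \frac{P}{4} + \frac{c}{P}$)
$b{\left(B,Z \right)} = - \frac{1}{4} + Z - B$ ($b{\left(B,Z \right)} = \left(\left(- \frac{1}{4}\right) 1 + \frac{Z}{1}\right) - B = \left(- \frac{1}{4} + Z 1\right) - B = \left(- \frac{1}{4} + Z\right) - B = - \frac{1}{4} + Z - B$)
$D{\left(t \right)} = \frac{27 + t}{2 t}$
$\left(b{\left(-20,38 \right)} + D{\left(I{\left(-5 \right)} \right)}\right)^{2} = \left(\left(- \frac{1}{4} + 38 - -20\right) + \frac{27 + \frac{6}{-5}}{2 \frac{6}{-5}}\right)^{2} = \left(\left(- \frac{1}{4} + 38 + 20\right) + \frac{27 + 6 \left(- \frac{1}{5}\right)}{2 \cdot 6 \left(- \frac{1}{5}\right)}\right)^{2} = \left(\frac{231}{4} + \frac{27 - \frac{6}{5}}{2 \left(- \frac{6}{5}\right)}\right)^{2} = \left(\frac{231}{4} + \frac{1}{2} \left(- \frac{5}{6}\right) \frac{129}{5}\right)^{2} = \left(\frac{231}{4} - \frac{43}{4}\right)^{2} = 47^{2} = 2209$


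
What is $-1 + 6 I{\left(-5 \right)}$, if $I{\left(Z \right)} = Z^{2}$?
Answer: $149$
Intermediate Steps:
$-1 + 6 I{\left(-5 \right)} = -1 + 6 \left(-5\right)^{2} = -1 + 6 \cdot 25 = -1 + 150 = 149$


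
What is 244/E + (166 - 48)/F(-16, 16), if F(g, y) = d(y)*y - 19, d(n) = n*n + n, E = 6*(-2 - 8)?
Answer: -262543/64995 ≈ -4.0394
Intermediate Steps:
E = -60 (E = 6*(-10) = -60)
d(n) = n + n² (d(n) = n² + n = n + n²)
F(g, y) = -19 + y²*(1 + y) (F(g, y) = (y*(1 + y))*y - 19 = y²*(1 + y) - 19 = -19 + y²*(1 + y))
244/E + (166 - 48)/F(-16, 16) = 244/(-60) + (166 - 48)/(-19 + 16²*(1 + 16)) = 244*(-1/60) + 118/(-19 + 256*17) = -61/15 + 118/(-19 + 4352) = -61/15 + 118/4333 = -262543/64995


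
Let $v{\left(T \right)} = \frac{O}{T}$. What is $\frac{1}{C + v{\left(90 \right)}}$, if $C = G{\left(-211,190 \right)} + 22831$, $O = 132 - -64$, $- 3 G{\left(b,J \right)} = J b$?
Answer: $\frac{45}{1628843} \approx 2.7627 \cdot 10^{-5}$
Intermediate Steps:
$G{\left(b,J \right)} = - \frac{J b}{3}$
$O = 196$ ($O = 132 + 64 = 196$)
$v{\left(T \right)} = \frac{196}{T}$
$C = \frac{108583}{3}$ ($C = \left(- \frac{1}{3}\right) 190 \left(-211\right) + 22831 = \frac{40090}{3} + 22831 = \frac{108583}{3} \approx 36194.0$)
$\frac{1}{C + v{\left(90 \right)}} = \frac{1}{\frac{108583}{3} + \frac{196}{90}} = \frac{1}{\frac{108583}{3} + 196 \cdot \frac{1}{90}} = \frac{1}{\frac{108583}{3} + \frac{98}{45}} = \frac{1}{\frac{1628843}{45}} = \frac{45}{1628843}$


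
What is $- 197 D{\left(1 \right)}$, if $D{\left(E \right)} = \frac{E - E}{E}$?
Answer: $0$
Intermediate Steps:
$D{\left(E \right)} = 0$ ($D{\left(E \right)} = \frac{0}{E} = 0$)
$- 197 D{\left(1 \right)} = \left(-197\right) 0 = 0$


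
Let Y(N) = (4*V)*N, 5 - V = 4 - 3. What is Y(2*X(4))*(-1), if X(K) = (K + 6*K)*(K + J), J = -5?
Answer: 896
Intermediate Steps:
X(K) = 7*K*(-5 + K) (X(K) = (K + 6*K)*(K - 5) = (7*K)*(-5 + K) = 7*K*(-5 + K))
V = 4 (V = 5 - (4 - 3) = 5 - 1*1 = 5 - 1 = 4)
Y(N) = 16*N (Y(N) = (4*4)*N = 16*N)
Y(2*X(4))*(-1) = (16*(2*(7*4*(-5 + 4))))*(-1) = (16*(2*(7*4*(-1))))*(-1) = (16*(2*(-28)))*(-1) = (16*(-56))*(-1) = -896*(-1) = 896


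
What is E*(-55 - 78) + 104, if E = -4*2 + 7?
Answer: 237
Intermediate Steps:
E = -1 (E = -8 + 7 = -1)
E*(-55 - 78) + 104 = -(-55 - 78) + 104 = -1*(-133) + 104 = 133 + 104 = 237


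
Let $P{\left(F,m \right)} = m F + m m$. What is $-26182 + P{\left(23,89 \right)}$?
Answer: $-16214$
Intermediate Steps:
$P{\left(F,m \right)} = m^{2} + F m$ ($P{\left(F,m \right)} = F m + m^{2} = m^{2} + F m$)
$-26182 + P{\left(23,89 \right)} = -26182 + 89 \left(23 + 89\right) = -26182 + 89 \cdot 112 = -26182 + 9968 = -16214$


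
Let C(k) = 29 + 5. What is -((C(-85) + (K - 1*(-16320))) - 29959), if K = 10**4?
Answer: 3605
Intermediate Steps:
C(k) = 34
K = 10000
-((C(-85) + (K - 1*(-16320))) - 29959) = -((34 + (10000 - 1*(-16320))) - 29959) = -((34 + (10000 + 16320)) - 29959) = -((34 + 26320) - 29959) = -(26354 - 29959) = -1*(-3605) = 3605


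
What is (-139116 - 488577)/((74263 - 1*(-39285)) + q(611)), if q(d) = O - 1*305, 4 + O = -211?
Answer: -209231/37676 ≈ -5.5534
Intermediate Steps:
O = -215 (O = -4 - 211 = -215)
q(d) = -520 (q(d) = -215 - 1*305 = -215 - 305 = -520)
(-139116 - 488577)/((74263 - 1*(-39285)) + q(611)) = (-139116 - 488577)/((74263 - 1*(-39285)) - 520) = -627693/((74263 + 39285) - 520) = -627693/(113548 - 520) = -627693/113028 = -627693*1/113028 = -209231/37676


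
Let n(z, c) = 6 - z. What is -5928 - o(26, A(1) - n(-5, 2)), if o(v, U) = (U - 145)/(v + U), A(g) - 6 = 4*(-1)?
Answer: -100622/17 ≈ -5918.9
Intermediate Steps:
A(g) = 2 (A(g) = 6 + 4*(-1) = 6 - 4 = 2)
o(v, U) = (-145 + U)/(U + v)
-5928 - o(26, A(1) - n(-5, 2)) = -5928 - (-145 + (2 - (6 - 1*(-5))))/((2 - (6 - 1*(-5))) + 26) = -5928 - (-145 + (2 - (6 + 5)))/((2 - (6 + 5)) + 26) = -5928 - (-145 + (2 - 1*11))/((2 - 1*11) + 26) = -5928 - (-145 + (2 - 11))/((2 - 11) + 26) = -5928 - (-145 - 9)/(-9 + 26) = -5928 - (-154)/17 = -5928 - 1*(-154/17) = -5928 + 154/17 = -100622/17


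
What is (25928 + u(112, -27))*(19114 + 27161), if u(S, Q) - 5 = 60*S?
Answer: 1511017575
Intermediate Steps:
u(S, Q) = 5 + 60*S
(25928 + u(112, -27))*(19114 + 27161) = (25928 + (5 + 60*112))*(19114 + 27161) = (25928 + (5 + 6720))*46275 = (25928 + 6725)*46275 = 32653*46275 = 1511017575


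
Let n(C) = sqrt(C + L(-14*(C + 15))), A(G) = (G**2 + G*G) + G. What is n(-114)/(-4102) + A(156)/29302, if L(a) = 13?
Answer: 1878/1127 - I*sqrt(101)/4102 ≈ 1.6664 - 0.00245*I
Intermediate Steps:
A(G) = G + 2*G**2 (A(G) = (G**2 + G**2) + G = 2*G**2 + G = G + 2*G**2)
n(C) = sqrt(13 + C) (n(C) = sqrt(C + 13) = sqrt(13 + C))
n(-114)/(-4102) + A(156)/29302 = sqrt(13 - 114)/(-4102) + (156*(1 + 2*156))/29302 = sqrt(-101)*(-1/4102) + (156*(1 + 312))*(1/29302) = (I*sqrt(101))*(-1/4102) + (156*313)*(1/29302) = -I*sqrt(101)/4102 + 48828*(1/29302) = -I*sqrt(101)/4102 + 1878/1127 = 1878/1127 - I*sqrt(101)/4102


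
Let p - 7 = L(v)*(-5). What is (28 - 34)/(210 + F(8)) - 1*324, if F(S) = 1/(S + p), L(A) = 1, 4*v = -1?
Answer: -680784/2101 ≈ -324.03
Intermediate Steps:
v = -¼ (v = (¼)*(-1) = -¼ ≈ -0.25000)
p = 2 (p = 7 + 1*(-5) = 7 - 5 = 2)
F(S) = 1/(2 + S) (F(S) = 1/(S + 2) = 1/(2 + S))
(28 - 34)/(210 + F(8)) - 1*324 = (28 - 34)/(210 + 1/(2 + 8)) - 1*324 = -6/(210 + 1/10) - 324 = -6/(210 + ⅒) - 324 = -6/2101/10 - 324 = -6*10/2101 - 324 = -60/2101 - 324 = -680784/2101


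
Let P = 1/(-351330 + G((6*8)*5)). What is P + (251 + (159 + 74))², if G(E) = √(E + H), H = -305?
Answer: 5782973345262742/24686553793 - I*√65/123432768965 ≈ 2.3426e+5 - 6.5317e-11*I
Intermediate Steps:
G(E) = √(-305 + E) (G(E) = √(E - 305) = √(-305 + E))
P = 1/(-351330 + I*√65) (P = 1/(-351330 + √(-305 + (6*8)*5)) = 1/(-351330 + √(-305 + 48*5)) = 1/(-351330 + √(-305 + 240)) = 1/(-351330 + √(-65)) = 1/(-351330 + I*√65) ≈ -2.8463e-6 - 6.5e-11*I)
P + (251 + (159 + 74))² = (-70266/24686553793 - I*√65/123432768965) + (251 + (159 + 74))² = (-70266/24686553793 - I*√65/123432768965) + (251 + 233)² = (-70266/24686553793 - I*√65/123432768965) + 484² = (-70266/24686553793 - I*√65/123432768965) + 234256 = 5782973345262742/24686553793 - I*√65/123432768965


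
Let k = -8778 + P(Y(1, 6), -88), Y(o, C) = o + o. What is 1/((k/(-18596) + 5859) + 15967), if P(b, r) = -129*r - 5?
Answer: 18596/405873727 ≈ 4.5817e-5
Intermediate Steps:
Y(o, C) = 2*o
P(b, r) = -5 - 129*r
k = 2569 (k = -8778 + (-5 - 129*(-88)) = -8778 + (-5 + 11352) = -8778 + 11347 = 2569)
1/((k/(-18596) + 5859) + 15967) = 1/((2569/(-18596) + 5859) + 15967) = 1/((2569*(-1/18596) + 5859) + 15967) = 1/((-2569/18596 + 5859) + 15967) = 1/(108951395/18596 + 15967) = 1/(405873727/18596) = 18596/405873727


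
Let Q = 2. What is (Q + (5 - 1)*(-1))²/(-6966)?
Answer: -2/3483 ≈ -0.00057422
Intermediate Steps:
(Q + (5 - 1)*(-1))²/(-6966) = (2 + (5 - 1)*(-1))²/(-6966) = (2 + 4*(-1))²*(-1/6966) = (2 - 4)²*(-1/6966) = (-2)²*(-1/6966) = 4*(-1/6966) = -2/3483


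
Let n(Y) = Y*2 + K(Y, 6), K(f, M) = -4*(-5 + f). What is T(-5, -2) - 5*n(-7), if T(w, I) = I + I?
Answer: -174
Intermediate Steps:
T(w, I) = 2*I
K(f, M) = 20 - 4*f
n(Y) = 20 - 2*Y (n(Y) = Y*2 + (20 - 4*Y) = 2*Y + (20 - 4*Y) = 20 - 2*Y)
T(-5, -2) - 5*n(-7) = 2*(-2) - 5*(20 - 2*(-7)) = -4 - 5*(20 + 14) = -4 - 5*34 = -4 - 170 = -174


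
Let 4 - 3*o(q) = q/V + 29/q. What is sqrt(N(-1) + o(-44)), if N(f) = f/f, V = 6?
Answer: sqrt(21769)/66 ≈ 2.2355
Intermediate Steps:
o(q) = 4/3 - 29/(3*q) - q/18 (o(q) = 4/3 - (q/6 + 29/q)/3 = 4/3 - (29/q + q/6)/3 = 4/3 + (-29/(3*q) - q/18) = 4/3 - 29/(3*q) - q/18)
N(f) = 1
sqrt(N(-1) + o(-44)) = sqrt(1 + (1/18)*(-174 - 44*(24 - 1*(-44)))/(-44)) = sqrt(1 + (1/18)*(-1/44)*(-174 - 44*(24 + 44))) = sqrt(1 + (1/18)*(-1/44)*(-174 - 44*68)) = sqrt(1 + (1/18)*(-1/44)*(-174 - 2992)) = sqrt(1 + (1/18)*(-1/44)*(-3166)) = sqrt(1 + 1583/396) = sqrt(1979/396) = sqrt(21769)/66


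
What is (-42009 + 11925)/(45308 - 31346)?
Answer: -5014/2327 ≈ -2.1547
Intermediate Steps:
(-42009 + 11925)/(45308 - 31346) = -30084/13962 = -30084*1/13962 = -5014/2327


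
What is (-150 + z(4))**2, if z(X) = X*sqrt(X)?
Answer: 20164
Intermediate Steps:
z(X) = X**(3/2)
(-150 + z(4))**2 = (-150 + 4**(3/2))**2 = (-150 + 8)**2 = (-142)**2 = 20164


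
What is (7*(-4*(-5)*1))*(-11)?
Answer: -1540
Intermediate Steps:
(7*(-4*(-5)*1))*(-11) = (7*(20*1))*(-11) = (7*20)*(-11) = 140*(-11) = -1540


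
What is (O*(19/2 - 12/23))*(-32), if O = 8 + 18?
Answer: -171808/23 ≈ -7469.9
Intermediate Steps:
O = 26
(O*(19/2 - 12/23))*(-32) = (26*(19/2 - 12/23))*(-32) = (26*(413/46))*(-32) = (5369/23)*(-32) = -171808/23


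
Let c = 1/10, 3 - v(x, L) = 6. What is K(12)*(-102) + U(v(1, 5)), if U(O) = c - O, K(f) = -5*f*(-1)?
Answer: -61169/10 ≈ -6116.9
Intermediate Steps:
v(x, L) = -3 (v(x, L) = 3 - 1*6 = 3 - 6 = -3)
c = 1/10 ≈ 0.10000
K(f) = 5*f
U(O) = 1/10 - O
K(12)*(-102) + U(v(1, 5)) = (5*12)*(-102) + (1/10 - 1*(-3)) = 60*(-102) + (1/10 + 3) = -6120 + 31/10 = -61169/10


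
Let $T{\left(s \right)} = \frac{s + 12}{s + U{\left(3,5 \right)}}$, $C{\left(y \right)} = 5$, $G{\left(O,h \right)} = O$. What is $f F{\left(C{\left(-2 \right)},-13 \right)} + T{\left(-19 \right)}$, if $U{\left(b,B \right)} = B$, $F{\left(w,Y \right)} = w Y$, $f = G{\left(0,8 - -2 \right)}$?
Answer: $\frac{1}{2} \approx 0.5$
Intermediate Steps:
$f = 0$
$F{\left(w,Y \right)} = Y w$
$T{\left(s \right)} = \frac{12 + s}{5 + s}$ ($T{\left(s \right)} = \frac{s + 12}{s + 5} = \frac{12 + s}{5 + s}$)
$f F{\left(C{\left(-2 \right)},-13 \right)} + T{\left(-19 \right)} = 0 \left(\left(-13\right) 5\right) + \frac{12 - 19}{5 - 19} = 0 \left(-65\right) + \frac{1}{-14} \left(-7\right) = 0 - - \frac{1}{2} = 0 + \frac{1}{2} = \frac{1}{2}$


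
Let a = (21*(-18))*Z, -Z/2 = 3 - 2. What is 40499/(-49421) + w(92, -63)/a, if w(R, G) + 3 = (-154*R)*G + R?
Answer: 44086175089/37362276 ≈ 1180.0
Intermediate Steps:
Z = -2 (Z = -2*(3 - 2) = -2*1 = -2)
w(R, G) = -3 + R - 154*G*R (w(R, G) = -3 + ((-154*R)*G + R) = -3 + (-154*G*R + R) = -3 + (R - 154*G*R) = -3 + R - 154*G*R)
a = 756 (a = (21*(-18))*(-2) = -378*(-2) = 756)
40499/(-49421) + w(92, -63)/a = 40499/(-49421) + (-3 + 92 - 154*(-63)*92)/756 = 40499*(-1/49421) + (-3 + 92 + 892584)*(1/756) = -40499/49421 + 892673*(1/756) = -40499/49421 + 892673/756 = 44086175089/37362276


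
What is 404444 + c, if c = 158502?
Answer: 562946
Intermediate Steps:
404444 + c = 404444 + 158502 = 562946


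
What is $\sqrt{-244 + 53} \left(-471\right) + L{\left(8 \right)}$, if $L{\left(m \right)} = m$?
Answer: $8 - 471 i \sqrt{191} \approx 8.0 - 6509.4 i$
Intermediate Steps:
$\sqrt{-244 + 53} \left(-471\right) + L{\left(8 \right)} = \sqrt{-244 + 53} \left(-471\right) + 8 = \sqrt{-191} \left(-471\right) + 8 = i \sqrt{191} \left(-471\right) + 8 = - 471 i \sqrt{191} + 8 = 8 - 471 i \sqrt{191}$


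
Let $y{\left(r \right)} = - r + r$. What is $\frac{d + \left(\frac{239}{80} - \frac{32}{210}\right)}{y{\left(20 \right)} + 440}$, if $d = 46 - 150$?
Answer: $- \frac{169957}{739200} \approx -0.22992$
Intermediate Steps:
$y{\left(r \right)} = 0$
$d = -104$
$\frac{d + \left(\frac{239}{80} - \frac{32}{210}\right)}{y{\left(20 \right)} + 440} = \frac{-104 + \left(\frac{239}{80} - \frac{32}{210}\right)}{0 + 440} = \frac{-104 + \left(239 \cdot \frac{1}{80} - \frac{16}{105}\right)}{440} = \left(-104 + \left(\frac{239}{80} - \frac{16}{105}\right)\right) \frac{1}{440} = \left(-104 + \frac{4763}{1680}\right) \frac{1}{440} = \left(- \frac{169957}{1680}\right) \frac{1}{440} = - \frac{169957}{739200}$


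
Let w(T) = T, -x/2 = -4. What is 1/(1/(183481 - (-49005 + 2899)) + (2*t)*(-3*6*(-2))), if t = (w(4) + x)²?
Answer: 229587/2380358017 ≈ 9.6451e-5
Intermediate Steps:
x = 8 (x = -2*(-4) = 8)
t = 144 (t = (4 + 8)² = 12² = 144)
1/(1/(183481 - (-49005 + 2899)) + (2*t)*(-3*6*(-2))) = 1/(1/(183481 - (-49005 + 2899)) + (2*144)*(-3*6*(-2))) = 1/(1/(183481 - 1*(-46106)) + 288*(-18*(-2))) = 1/(1/(183481 + 46106) + 288*36) = 1/(1/229587 + 10368) = 1/(2380358017/229587) = 229587/2380358017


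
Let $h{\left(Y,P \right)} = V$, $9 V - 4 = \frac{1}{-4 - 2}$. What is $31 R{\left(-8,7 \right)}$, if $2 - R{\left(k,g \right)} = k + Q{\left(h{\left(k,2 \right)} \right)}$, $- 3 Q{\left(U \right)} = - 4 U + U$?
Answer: $\frac{16027}{54} \approx 296.8$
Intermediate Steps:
$V = \frac{23}{54}$ ($V = \frac{4}{9} + \frac{1}{9 \left(-4 - 2\right)} = \frac{4}{9} + \frac{1}{9 \left(-6\right)} = \frac{4}{9} + \frac{1}{9} \left(- \frac{1}{6}\right) = \frac{4}{9} - \frac{1}{54} = \frac{23}{54} \approx 0.42593$)
$h{\left(Y,P \right)} = \frac{23}{54}$
$Q{\left(U \right)} = U$ ($Q{\left(U \right)} = - \frac{- 4 U + U}{3} = - \frac{\left(-3\right) U}{3} = U$)
$R{\left(k,g \right)} = \frac{85}{54} - k$ ($R{\left(k,g \right)} = 2 - \left(k + \frac{23}{54}\right) = 2 - \left(\frac{23}{54} + k\right) = \frac{85}{54} - k$)
$31 R{\left(-8,7 \right)} = 31 \left(\frac{85}{54} - -8\right) = 31 \left(\frac{85}{54} + 8\right) = 31 \cdot \frac{517}{54} = \frac{16027}{54}$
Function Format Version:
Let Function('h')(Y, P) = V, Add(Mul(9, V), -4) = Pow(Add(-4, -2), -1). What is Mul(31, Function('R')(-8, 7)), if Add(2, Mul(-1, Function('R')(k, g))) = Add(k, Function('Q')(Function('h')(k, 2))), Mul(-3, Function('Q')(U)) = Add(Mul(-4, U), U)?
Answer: Rational(16027, 54) ≈ 296.80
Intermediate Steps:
V = Rational(23, 54) (V = Add(Rational(4, 9), Mul(Rational(1, 9), Pow(Add(-4, -2), -1))) = Add(Rational(4, 9), Mul(Rational(1, 9), Pow(-6, -1))) = Add(Rational(4, 9), Mul(Rational(1, 9), Rational(-1, 6))) = Add(Rational(4, 9), Rational(-1, 54)) = Rational(23, 54) ≈ 0.42593)
Function('h')(Y, P) = Rational(23, 54)
Function('Q')(U) = U (Function('Q')(U) = Mul(Rational(-1, 3), Add(Mul(-4, U), U)) = Mul(Rational(-1, 3), Mul(-3, U)) = U)
Function('R')(k, g) = Add(Rational(85, 54), Mul(-1, k)) (Function('R')(k, g) = Add(2, Mul(-1, Add(k, Rational(23, 54)))) = Add(2, Mul(-1, Add(Rational(23, 54), k))) = Add(2, Add(Rational(-23, 54), Mul(-1, k))) = Add(Rational(85, 54), Mul(-1, k)))
Mul(31, Function('R')(-8, 7)) = Mul(31, Add(Rational(85, 54), Mul(-1, -8))) = Mul(31, Add(Rational(85, 54), 8)) = Mul(31, Rational(517, 54)) = Rational(16027, 54)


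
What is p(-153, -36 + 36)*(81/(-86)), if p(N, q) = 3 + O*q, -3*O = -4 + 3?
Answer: -243/86 ≈ -2.8256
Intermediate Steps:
O = ⅓ (O = -(-4 + 3)/3 = -⅓*(-1) = ⅓ ≈ 0.33333)
p(N, q) = 3 + q/3
p(-153, -36 + 36)*(81/(-86)) = (3 + (-36 + 36)/3)*(81/(-86)) = (3 + (⅓)*0)*(81*(-1/86)) = (3 + 0)*(-81/86) = 3*(-81/86) = -243/86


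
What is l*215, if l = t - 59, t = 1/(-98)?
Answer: -1243345/98 ≈ -12687.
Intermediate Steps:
t = -1/98 ≈ -0.010204
l = -5783/98 (l = -1/98 - 59 = -5783/98 ≈ -59.010)
l*215 = -5783/98*215 = -1243345/98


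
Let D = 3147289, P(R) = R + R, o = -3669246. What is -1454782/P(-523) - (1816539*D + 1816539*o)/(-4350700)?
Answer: -492720534064729/2275416100 ≈ -2.1654e+5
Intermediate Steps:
P(R) = 2*R
-1454782/P(-523) - (1816539*D + 1816539*o)/(-4350700) = -1454782/(2*(-523)) - 1816539/(1/(3147289 - 3669246))/(-4350700) = -1454782/(-1046) - 1816539/(1/(-521957))*(-1/4350700) = -1454782*(-1/1046) - 1816539/(-1/521957)*(-1/4350700) = 727391/523 - 1816539*(-521957)*(-1/4350700) = 727391/523 + 948155246823*(-1/4350700) = 727391/523 - 948155246823/4350700 = -492720534064729/2275416100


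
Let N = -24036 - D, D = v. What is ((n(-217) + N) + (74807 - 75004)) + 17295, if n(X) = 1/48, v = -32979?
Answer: 1249969/48 ≈ 26041.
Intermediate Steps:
D = -32979
n(X) = 1/48
N = 8943 (N = -24036 - 1*(-32979) = -24036 + 32979 = 8943)
((n(-217) + N) + (74807 - 75004)) + 17295 = ((1/48 + 8943) + (74807 - 75004)) + 17295 = (429265/48 - 197) + 17295 = 419809/48 + 17295 = 1249969/48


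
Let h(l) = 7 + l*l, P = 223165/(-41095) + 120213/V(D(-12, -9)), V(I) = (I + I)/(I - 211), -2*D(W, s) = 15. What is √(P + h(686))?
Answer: √15008020996125070/82190 ≈ 1490.5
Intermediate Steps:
D(W, s) = -15/2 (D(W, s) = -½*15 = -15/2)
V(I) = 2*I/(-211 + I) (V(I) = (2*I)/(-211 + I) = 2*I/(-211 + I))
P = 143922684583/82190 (P = 223165/(-41095) + 120213/((2*(-15/2)/(-211 - 15/2))) = 223165*(-1/41095) + 120213/((2*(-15/2)/(-437/2))) = -44633/8219 + 120213/((2*(-15/2)*(-2/437))) = -44633/8219 + 120213/(30/437) = -44633/8219 + 120213*(437/30) = -44633/8219 + 17511027/10 = 143922684583/82190 ≈ 1.7511e+6)
h(l) = 7 + l²
√(P + h(686)) = √(143922684583/82190 + (7 + 686²)) = √(143922684583/82190 + (7 + 470596)) = √(143922684583/82190 + 470603) = √(182601545153/82190) = √15008020996125070/82190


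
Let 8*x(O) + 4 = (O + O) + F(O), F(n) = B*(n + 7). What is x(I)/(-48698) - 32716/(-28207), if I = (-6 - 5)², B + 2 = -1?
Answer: 6374874183/5494497944 ≈ 1.1602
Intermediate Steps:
B = -3 (B = -2 - 1 = -3)
I = 121 (I = (-11)² = 121)
F(n) = -21 - 3*n (F(n) = -3*(n + 7) = -3*(7 + n) = -21 - 3*n)
x(O) = -25/8 - O/8 (x(O) = -½ + ((O + O) + (-21 - 3*O))/8 = -½ + (2*O + (-21 - 3*O))/8 = -½ + (-21 - O)/8 = -½ + (-21/8 - O/8) = -25/8 - O/8)
x(I)/(-48698) - 32716/(-28207) = (-25/8 - ⅛*121)/(-48698) - 32716/(-28207) = (-25/8 - 121/8)*(-1/48698) - 32716*(-1/28207) = -73/4*(-1/48698) + 32716/28207 = 73/194792 + 32716/28207 = 6374874183/5494497944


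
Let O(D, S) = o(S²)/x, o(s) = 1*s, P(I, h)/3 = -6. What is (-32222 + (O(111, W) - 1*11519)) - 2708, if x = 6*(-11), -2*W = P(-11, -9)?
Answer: -1021905/22 ≈ -46450.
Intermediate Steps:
P(I, h) = -18 (P(I, h) = 3*(-6) = -18)
W = 9 (W = -½*(-18) = 9)
o(s) = s
x = -66
O(D, S) = -S²/66 (O(D, S) = S²/(-66) = S²*(-1/66) = -S²/66)
(-32222 + (O(111, W) - 1*11519)) - 2708 = (-32222 + (-1/66*9² - 1*11519)) - 2708 = (-32222 + (-1/66*81 - 11519)) - 2708 = (-32222 + (-27/22 - 11519)) - 2708 = (-32222 - 253445/22) - 2708 = -962329/22 - 2708 = -1021905/22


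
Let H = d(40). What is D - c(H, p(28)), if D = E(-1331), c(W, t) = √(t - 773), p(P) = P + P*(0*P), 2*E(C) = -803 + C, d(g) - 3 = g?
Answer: -1067 - I*√745 ≈ -1067.0 - 27.295*I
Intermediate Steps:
d(g) = 3 + g
H = 43 (H = 3 + 40 = 43)
E(C) = -803/2 + C/2 (E(C) = (-803 + C)/2 = -803/2 + C/2)
p(P) = P (p(P) = P + P*0 = P + 0 = P)
c(W, t) = √(-773 + t)
D = -1067 (D = -803/2 + (½)*(-1331) = -803/2 - 1331/2 = -1067)
D - c(H, p(28)) = -1067 - √(-773 + 28) = -1067 - √(-745) = -1067 - I*√745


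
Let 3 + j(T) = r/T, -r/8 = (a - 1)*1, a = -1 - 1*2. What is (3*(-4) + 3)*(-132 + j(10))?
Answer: 5931/5 ≈ 1186.2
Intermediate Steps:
a = -3 (a = -1 - 2 = -3)
r = 32 (r = -8*(-3 - 1) = -(-32) = -8*(-4) = 32)
j(T) = -3 + 32/T
(3*(-4) + 3)*(-132 + j(10)) = (3*(-4) + 3)*(-132 + (-3 + 32/10)) = (-12 + 3)*(-132 + (-3 + 32*(⅒))) = -9*(-132 + (-3 + 16/5)) = -9*(-132 + ⅕) = -9*(-659/5) = 5931/5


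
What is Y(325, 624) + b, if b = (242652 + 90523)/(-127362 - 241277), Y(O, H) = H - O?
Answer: 109889886/368639 ≈ 298.10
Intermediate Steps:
b = -333175/368639 (b = 333175/(-368639) = 333175*(-1/368639) = -333175/368639 ≈ -0.90380)
Y(325, 624) + b = (624 - 1*325) - 333175/368639 = (624 - 325) - 333175/368639 = 299 - 333175/368639 = 109889886/368639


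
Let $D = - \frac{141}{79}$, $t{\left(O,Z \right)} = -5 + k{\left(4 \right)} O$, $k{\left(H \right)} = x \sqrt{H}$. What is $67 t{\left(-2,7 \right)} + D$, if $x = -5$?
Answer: $\frac{79254}{79} \approx 1003.2$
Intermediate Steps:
$k{\left(H \right)} = - 5 \sqrt{H}$
$t{\left(O,Z \right)} = -5 - 10 O$ ($t{\left(O,Z \right)} = -5 + - 5 \sqrt{4} O = -5 + \left(-5\right) 2 O = -5 - 10 O$)
$D = - \frac{141}{79}$ ($D = \left(-141\right) \frac{1}{79} = - \frac{141}{79} \approx -1.7848$)
$67 t{\left(-2,7 \right)} + D = 67 \left(-5 - -20\right) - \frac{141}{79} = 67 \left(-5 + 20\right) - \frac{141}{79} = 67 \cdot 15 - \frac{141}{79} = 1005 - \frac{141}{79} = \frac{79254}{79}$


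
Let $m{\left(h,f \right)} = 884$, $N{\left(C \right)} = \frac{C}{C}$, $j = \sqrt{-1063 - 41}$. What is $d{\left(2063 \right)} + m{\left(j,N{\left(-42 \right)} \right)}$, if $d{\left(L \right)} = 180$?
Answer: $1064$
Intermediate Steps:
$j = 4 i \sqrt{69}$ ($j = \sqrt{-1104} = 4 i \sqrt{69} \approx 33.227 i$)
$N{\left(C \right)} = 1$
$d{\left(2063 \right)} + m{\left(j,N{\left(-42 \right)} \right)} = 180 + 884 = 1064$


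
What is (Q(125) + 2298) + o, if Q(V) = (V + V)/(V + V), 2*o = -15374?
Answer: -5388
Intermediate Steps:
o = -7687 (o = (½)*(-15374) = -7687)
Q(V) = 1 (Q(V) = (2*V)/((2*V)) = (2*V)*(1/(2*V)) = 1)
(Q(125) + 2298) + o = (1 + 2298) - 7687 = 2299 - 7687 = -5388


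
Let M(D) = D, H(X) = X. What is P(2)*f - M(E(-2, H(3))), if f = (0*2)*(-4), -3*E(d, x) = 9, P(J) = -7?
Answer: 3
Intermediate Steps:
E(d, x) = -3 (E(d, x) = -⅓*9 = -3)
f = 0 (f = 0*(-4) = 0)
P(2)*f - M(E(-2, H(3))) = -7*0 - 1*(-3) = 0 + 3 = 3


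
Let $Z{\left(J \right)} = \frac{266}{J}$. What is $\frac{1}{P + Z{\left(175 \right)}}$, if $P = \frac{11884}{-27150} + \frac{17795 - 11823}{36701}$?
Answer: $\frac{498216075}{620280992} \approx 0.80321$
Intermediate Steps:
$P = - \frac{137007442}{498216075}$ ($P = 11884 \left(- \frac{1}{27150}\right) + 5972 \cdot \frac{1}{36701} = - \frac{5942}{13575} + \frac{5972}{36701} = - \frac{137007442}{498216075} \approx -0.275$)
$\frac{1}{P + Z{\left(175 \right)}} = \frac{1}{- \frac{137007442}{498216075} + \frac{266}{175}} = \frac{1}{- \frac{137007442}{498216075} + 266 \cdot \frac{1}{175}} = \frac{1}{- \frac{137007442}{498216075} + \frac{38}{25}} = \frac{1}{\frac{620280992}{498216075}} = \frac{498216075}{620280992}$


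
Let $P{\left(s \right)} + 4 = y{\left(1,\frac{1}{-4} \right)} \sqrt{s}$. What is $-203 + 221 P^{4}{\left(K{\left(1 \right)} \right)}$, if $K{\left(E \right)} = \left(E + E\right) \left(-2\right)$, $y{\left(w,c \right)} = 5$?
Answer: $144773 + 2970240 i \approx 1.4477 \cdot 10^{5} + 2.9702 \cdot 10^{6} i$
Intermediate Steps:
$K{\left(E \right)} = - 4 E$ ($K{\left(E \right)} = 2 E \left(-2\right) = - 4 E$)
$P{\left(s \right)} = -4 + 5 \sqrt{s}$
$-203 + 221 P^{4}{\left(K{\left(1 \right)} \right)} = -203 + 221 \left(-4 + 5 \sqrt{\left(-4\right) 1}\right)^{4} = -203 + 221 \left(-4 + 5 \sqrt{-4}\right)^{4} = -203 + 221 \left(-4 + 5 \cdot 2 i\right)^{4} = -203 + 221 \left(-4 + 10 i\right)^{4}$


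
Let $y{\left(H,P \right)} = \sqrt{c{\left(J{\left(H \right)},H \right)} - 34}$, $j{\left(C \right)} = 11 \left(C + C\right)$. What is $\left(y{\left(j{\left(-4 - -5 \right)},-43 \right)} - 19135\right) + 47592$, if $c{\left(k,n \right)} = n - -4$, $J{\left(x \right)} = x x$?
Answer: $28457 + 2 i \sqrt{2} \approx 28457.0 + 2.8284 i$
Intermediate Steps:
$J{\left(x \right)} = x^{2}$
$c{\left(k,n \right)} = 4 + n$ ($c{\left(k,n \right)} = n + 4 = 4 + n$)
$j{\left(C \right)} = 22 C$ ($j{\left(C \right)} = 11 \cdot 2 C = 22 C$)
$y{\left(H,P \right)} = \sqrt{-30 + H}$ ($y{\left(H,P \right)} = \sqrt{\left(4 + H\right) - 34} = \sqrt{-30 + H}$)
$\left(y{\left(j{\left(-4 - -5 \right)},-43 \right)} - 19135\right) + 47592 = \left(\sqrt{-30 + 22 \left(-4 - -5\right)} - 19135\right) + 47592 = \left(\sqrt{-30 + 22 \left(-4 + 5\right)} - 19135\right) + 47592 = \left(\sqrt{-30 + 22 \cdot 1} - 19135\right) + 47592 = \left(\sqrt{-30 + 22} - 19135\right) + 47592 = \left(\sqrt{-8} - 19135\right) + 47592 = \left(2 i \sqrt{2} - 19135\right) + 47592 = \left(-19135 + 2 i \sqrt{2}\right) + 47592 = 28457 + 2 i \sqrt{2}$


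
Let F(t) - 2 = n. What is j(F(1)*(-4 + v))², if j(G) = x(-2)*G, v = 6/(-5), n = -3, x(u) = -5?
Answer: 676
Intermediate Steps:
F(t) = -1 (F(t) = 2 - 3 = -1)
v = -6/5 (v = 6*(-⅕) = -6/5 ≈ -1.2000)
j(G) = -5*G
j(F(1)*(-4 + v))² = (-(-5)*(-4 - 6/5))² = (-(-5)*(-26)/5)² = (-5*26/5)² = (-26)² = 676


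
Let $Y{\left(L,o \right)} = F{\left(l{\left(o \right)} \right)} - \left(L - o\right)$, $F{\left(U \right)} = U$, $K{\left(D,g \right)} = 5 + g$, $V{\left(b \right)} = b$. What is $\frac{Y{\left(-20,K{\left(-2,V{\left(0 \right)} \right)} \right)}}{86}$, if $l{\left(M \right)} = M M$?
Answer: $\frac{25}{43} \approx 0.5814$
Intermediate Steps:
$l{\left(M \right)} = M^{2}$
$Y{\left(L,o \right)} = o + o^{2} - L$ ($Y{\left(L,o \right)} = o^{2} - \left(L - o\right) = o + o^{2} - L$)
$\frac{Y{\left(-20,K{\left(-2,V{\left(0 \right)} \right)} \right)}}{86} = \frac{\left(5 + 0\right) + \left(5 + 0\right)^{2} - -20}{86} = \left(5 + 5^{2} + 20\right) \frac{1}{86} = \left(5 + 25 + 20\right) \frac{1}{86} = 50 \cdot \frac{1}{86} = \frac{25}{43}$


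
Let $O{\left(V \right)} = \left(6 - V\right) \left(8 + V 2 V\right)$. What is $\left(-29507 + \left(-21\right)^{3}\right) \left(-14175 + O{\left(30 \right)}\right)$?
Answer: $2231757456$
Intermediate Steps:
$O{\left(V \right)} = \left(6 - V\right) \left(8 + 2 V^{2}\right)$ ($O{\left(V \right)} = \left(6 - V\right) \left(8 + 2 V V\right) = \left(6 - V\right) \left(8 + 2 V^{2}\right)$)
$\left(-29507 + \left(-21\right)^{3}\right) \left(-14175 + O{\left(30 \right)}\right) = \left(-29507 + \left(-21\right)^{3}\right) \left(-14175 + \left(48 - 240 - 2 \cdot 30^{3} + 12 \cdot 30^{2}\right)\right) = \left(-29507 - 9261\right) \left(-14175 + \left(48 - 240 - 54000 + 12 \cdot 900\right)\right) = - 38768 \left(-14175 + \left(48 - 240 - 54000 + 10800\right)\right) = - 38768 \left(-14175 - 43392\right) = \left(-38768\right) \left(-57567\right) = 2231757456$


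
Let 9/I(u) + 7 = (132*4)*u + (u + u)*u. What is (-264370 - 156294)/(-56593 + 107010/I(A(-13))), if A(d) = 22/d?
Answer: 71092216/1807605687 ≈ 0.039329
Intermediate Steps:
I(u) = 9/(-7 + 2*u**2 + 528*u) (I(u) = 9/(-7 + ((132*4)*u + (u + u)*u)) = 9/(-7 + (528*u + (2*u)*u)) = 9/(-7 + (528*u + 2*u**2)) = 9/(-7 + (2*u**2 + 528*u)) = 9/(-7 + 2*u**2 + 528*u))
(-264370 - 156294)/(-56593 + 107010/I(A(-13))) = (-264370 - 156294)/(-56593 + 107010/((9/(-7 + 2*(22/(-13))**2 + 528*(22/(-13)))))) = -420664/(-56593 + 107010/((9/(-7 + 2*(22*(-1/13))**2 + 528*(22*(-1/13)))))) = -420664/(-56593 + 107010/((9/(-7 + 2*(-22/13)**2 + 528*(-22/13))))) = -420664/(-56593 + 107010/((9/(-7 + 2*(484/169) - 11616/13)))) = -420664/(-56593 + 107010/((9/(-7 + 968/169 - 11616/13)))) = -420664/(-56593 + 107010/((9/(-151223/169)))) = -420664/(-56593 + 107010/((9*(-169/151223)))) = -420664/(-56593 + 107010/(-1521/151223)) = -420664/(-56593 + 107010*(-151223/1521)) = -420664/(-56593 - 1798041470/169) = -420664/(-1807605687/169) = -420664*(-169/1807605687) = 71092216/1807605687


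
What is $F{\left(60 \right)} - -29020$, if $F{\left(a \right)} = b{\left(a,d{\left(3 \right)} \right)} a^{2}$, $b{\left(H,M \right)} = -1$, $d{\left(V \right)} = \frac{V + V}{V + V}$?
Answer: $25420$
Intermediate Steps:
$d{\left(V \right)} = 1$ ($d{\left(V \right)} = \frac{2 V}{2 V} = 2 V \frac{1}{2 V} = 1$)
$F{\left(a \right)} = - a^{2}$
$F{\left(60 \right)} - -29020 = - 60^{2} - -29020 = \left(-1\right) 3600 + 29020 = -3600 + 29020 = 25420$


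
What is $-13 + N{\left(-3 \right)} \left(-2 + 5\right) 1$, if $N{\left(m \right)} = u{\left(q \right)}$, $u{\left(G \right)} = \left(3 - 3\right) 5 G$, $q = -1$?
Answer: $-13$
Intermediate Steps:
$u{\left(G \right)} = 0$ ($u{\left(G \right)} = 0 \cdot 5 G = 0 G = 0$)
$N{\left(m \right)} = 0$
$-13 + N{\left(-3 \right)} \left(-2 + 5\right) 1 = -13 + 0 \left(-2 + 5\right) 1 = -13 + 0 \cdot 3 \cdot 1 = -13 + 0 \cdot 3 = -13 + 0 = -13$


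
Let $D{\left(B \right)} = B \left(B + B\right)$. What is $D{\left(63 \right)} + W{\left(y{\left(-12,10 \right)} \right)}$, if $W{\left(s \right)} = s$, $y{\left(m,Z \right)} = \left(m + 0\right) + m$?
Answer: $7914$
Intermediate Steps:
$y{\left(m,Z \right)} = 2 m$ ($y{\left(m,Z \right)} = m + m = 2 m$)
$D{\left(B \right)} = 2 B^{2}$ ($D{\left(B \right)} = B 2 B = 2 B^{2}$)
$D{\left(63 \right)} + W{\left(y{\left(-12,10 \right)} \right)} = 2 \cdot 63^{2} + 2 \left(-12\right) = 2 \cdot 3969 - 24 = 7938 - 24 = 7914$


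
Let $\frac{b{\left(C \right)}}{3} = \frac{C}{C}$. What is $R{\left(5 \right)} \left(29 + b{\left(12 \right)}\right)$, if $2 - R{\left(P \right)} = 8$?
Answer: $-192$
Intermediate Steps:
$b{\left(C \right)} = 3$ ($b{\left(C \right)} = 3 \frac{C}{C} = 3 \cdot 1 = 3$)
$R{\left(P \right)} = -6$ ($R{\left(P \right)} = 2 - 8 = -6$)
$R{\left(5 \right)} \left(29 + b{\left(12 \right)}\right) = - 6 \left(29 + 3\right) = \left(-6\right) 32 = -192$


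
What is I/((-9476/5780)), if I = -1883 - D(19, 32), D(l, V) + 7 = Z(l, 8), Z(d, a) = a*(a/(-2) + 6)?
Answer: 2733940/2369 ≈ 1154.0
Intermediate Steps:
Z(d, a) = a*(6 - a/2) (Z(d, a) = a*(a*(-½) + 6) = a*(-a/2 + 6) = a*(6 - a/2))
D(l, V) = 9 (D(l, V) = -7 + (½)*8*(12 - 1*8) = -7 + (½)*8*(12 - 8) = -7 + (½)*8*4 = -7 + 16 = 9)
I = -1892 (I = -1883 - 1*9 = -1883 - 9 = -1892)
I/((-9476/5780)) = -1892/((-9476/5780)) = -1892/((-9476*1/5780)) = -1892/(-2369/1445) = -1892*(-1445/2369) = 2733940/2369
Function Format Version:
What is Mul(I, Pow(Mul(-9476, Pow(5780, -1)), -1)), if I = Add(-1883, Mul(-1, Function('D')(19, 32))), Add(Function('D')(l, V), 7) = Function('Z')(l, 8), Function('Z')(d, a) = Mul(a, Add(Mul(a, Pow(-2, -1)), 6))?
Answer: Rational(2733940, 2369) ≈ 1154.0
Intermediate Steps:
Function('Z')(d, a) = Mul(a, Add(6, Mul(Rational(-1, 2), a))) (Function('Z')(d, a) = Mul(a, Add(Mul(a, Rational(-1, 2)), 6)) = Mul(a, Add(Mul(Rational(-1, 2), a), 6)) = Mul(a, Add(6, Mul(Rational(-1, 2), a))))
Function('D')(l, V) = 9 (Function('D')(l, V) = Add(-7, Mul(Rational(1, 2), 8, Add(12, Mul(-1, 8)))) = Add(-7, Mul(Rational(1, 2), 8, Add(12, -8))) = Add(-7, Mul(Rational(1, 2), 8, 4)) = Add(-7, 16) = 9)
I = -1892 (I = Add(-1883, Mul(-1, 9)) = Add(-1883, -9) = -1892)
Mul(I, Pow(Mul(-9476, Pow(5780, -1)), -1)) = Mul(-1892, Pow(Mul(-9476, Pow(5780, -1)), -1)) = Mul(-1892, Pow(Mul(-9476, Rational(1, 5780)), -1)) = Mul(-1892, Pow(Rational(-2369, 1445), -1)) = Mul(-1892, Rational(-1445, 2369)) = Rational(2733940, 2369)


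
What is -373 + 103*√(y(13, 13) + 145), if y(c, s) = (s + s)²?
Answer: -373 + 103*√821 ≈ 2578.3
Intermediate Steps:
y(c, s) = 4*s² (y(c, s) = (2*s)² = 4*s²)
-373 + 103*√(y(13, 13) + 145) = -373 + 103*√(4*13² + 145) = -373 + 103*√(4*169 + 145) = -373 + 103*√(676 + 145) = -373 + 103*√821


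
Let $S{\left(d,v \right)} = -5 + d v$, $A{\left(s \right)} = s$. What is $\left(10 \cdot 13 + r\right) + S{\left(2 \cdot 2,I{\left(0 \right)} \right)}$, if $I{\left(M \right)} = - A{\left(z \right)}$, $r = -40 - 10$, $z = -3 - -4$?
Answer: $71$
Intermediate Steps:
$z = 1$ ($z = -3 + 4 = 1$)
$r = -50$ ($r = -40 - 10 = -50$)
$I{\left(M \right)} = -1$ ($I{\left(M \right)} = \left(-1\right) 1 = -1$)
$\left(10 \cdot 13 + r\right) + S{\left(2 \cdot 2,I{\left(0 \right)} \right)} = \left(10 \cdot 13 - 50\right) - \left(5 - 2 \cdot 2 \left(-1\right)\right) = \left(130 - 50\right) + \left(-5 + 4 \left(-1\right)\right) = 80 - 9 = 71$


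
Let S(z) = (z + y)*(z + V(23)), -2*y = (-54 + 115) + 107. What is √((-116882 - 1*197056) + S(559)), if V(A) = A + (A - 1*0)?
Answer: I*√26563 ≈ 162.98*I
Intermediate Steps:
y = -84 (y = -((-54 + 115) + 107)/2 = -(61 + 107)/2 = -½*168 = -84)
V(A) = 2*A (V(A) = A + (A + 0) = A + A = 2*A)
S(z) = (-84 + z)*(46 + z) (S(z) = (z - 84)*(z + 2*23) = (-84 + z)*(z + 46) = (-84 + z)*(46 + z))
√((-116882 - 1*197056) + S(559)) = √((-116882 - 1*197056) + (-3864 + 559² - 38*559)) = √((-116882 - 197056) + (-3864 + 312481 - 21242)) = √(-313938 + 287375) = √(-26563) = I*√26563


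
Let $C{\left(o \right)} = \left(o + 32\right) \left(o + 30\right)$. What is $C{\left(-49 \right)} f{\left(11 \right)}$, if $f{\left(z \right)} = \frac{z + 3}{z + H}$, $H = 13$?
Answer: $\frac{2261}{12} \approx 188.42$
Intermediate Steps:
$f{\left(z \right)} = \frac{3 + z}{13 + z}$ ($f{\left(z \right)} = \frac{z + 3}{z + 13} = \frac{3 + z}{13 + z}$)
$C{\left(o \right)} = \left(30 + o\right) \left(32 + o\right)$ ($C{\left(o \right)} = \left(32 + o\right) \left(30 + o\right) = \left(30 + o\right) \left(32 + o\right)$)
$C{\left(-49 \right)} f{\left(11 \right)} = \left(960 + \left(-49\right)^{2} + 62 \left(-49\right)\right) \frac{3 + 11}{13 + 11} = \left(960 + 2401 - 3038\right) \frac{1}{24} \cdot 14 = 323 \cdot \frac{1}{24} \cdot 14 = 323 \cdot \frac{7}{12} = \frac{2261}{12}$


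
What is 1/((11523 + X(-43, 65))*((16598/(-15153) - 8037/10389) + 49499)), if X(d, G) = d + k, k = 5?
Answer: 52474839/29830610482121500 ≈ 1.7591e-9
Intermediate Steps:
X(d, G) = 5 + d (X(d, G) = d + 5 = 5 + d)
1/((11523 + X(-43, 65))*((16598/(-15153) - 8037/10389) + 49499)) = 1/((11523 + (5 - 43))*((16598/(-15153) - 8037/10389) + 49499)) = 1/((11523 - 38)*((16598*(-1/15153) - 8037*1/10389) + 49499)) = 1/(11485*((-16598/15153 - 2679/3463) + 49499)) = 1/(11485*(-98073761/52474839 + 49499)) = 1/(11485*(2597353981900/52474839)) = 1/(29830610482121500/52474839) = 52474839/29830610482121500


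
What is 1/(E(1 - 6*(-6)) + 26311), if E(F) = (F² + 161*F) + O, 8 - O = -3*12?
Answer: 1/33681 ≈ 2.9690e-5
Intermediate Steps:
O = 44 (O = 8 - (-3)*12 = 8 - 1*(-36) = 8 + 36 = 44)
E(F) = 44 + F² + 161*F (E(F) = (F² + 161*F) + 44 = 44 + F² + 161*F)
1/(E(1 - 6*(-6)) + 26311) = 1/((44 + (1 - 6*(-6))² + 161*(1 - 6*(-6))) + 26311) = 1/((44 + (1 + 36)² + 161*(1 + 36)) + 26311) = 1/((44 + 37² + 161*37) + 26311) = 1/((44 + 1369 + 5957) + 26311) = 1/(7370 + 26311) = 1/33681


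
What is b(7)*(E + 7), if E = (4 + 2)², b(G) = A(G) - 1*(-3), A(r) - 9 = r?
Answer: 817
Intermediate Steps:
A(r) = 9 + r
b(G) = 12 + G (b(G) = (9 + G) - 1*(-3) = (9 + G) + 3 = 12 + G)
E = 36 (E = 6² = 36)
b(7)*(E + 7) = (12 + 7)*(36 + 7) = 19*43 = 817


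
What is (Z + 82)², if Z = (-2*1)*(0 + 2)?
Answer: 6084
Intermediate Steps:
Z = -4 (Z = -2*2 = -4)
(Z + 82)² = (-4 + 82)² = 78² = 6084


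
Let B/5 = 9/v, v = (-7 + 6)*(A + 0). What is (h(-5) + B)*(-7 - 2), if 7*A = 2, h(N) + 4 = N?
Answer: 2997/2 ≈ 1498.5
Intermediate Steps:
h(N) = -4 + N
A = 2/7 (A = (1/7)*2 = 2/7 ≈ 0.28571)
v = -2/7 (v = (-7 + 6)*(2/7 + 0) = -1*2/7 = -2/7 ≈ -0.28571)
B = -315/2 (B = 5*(9/(-2/7)) = 5*(9*(-7/2)) = 5*(-63/2) = -315/2 ≈ -157.50)
(h(-5) + B)*(-7 - 2) = ((-4 - 5) - 315/2)*(-7 - 2) = (-9 - 315/2)*(-9) = -333/2*(-9) = 2997/2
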